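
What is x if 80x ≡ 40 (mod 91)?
x ≡ 46 (mod 91)

gcd(80, 91) = 1, which divides 40, so solutions exist.
Find 80^(-1) mod 91 by the extended Euclidean algorithm:
91 = 1 × 80 + 11  ⟹  11 = (1)·91 + (-1)·80
80 = 7 × 11 + 3  ⟹  3 = (-7)·91 + (8)·80
11 = 3 × 3 + 2  ⟹  2 = (22)·91 + (-25)·80
3 = 1 × 2 + 1  ⟹  1 = (-29)·91 + (33)·80
So (33)·80 ≡ 1 (mod 91), i.e. 80^(-1) ≡ 33 (mod 91).
x ≡ 33 × 40 = 1320 ≡ 46 (mod 91).
Check: 80 × 46 = 3680 ≡ 40 (mod 91).
Unique solution: x ≡ 46 (mod 91)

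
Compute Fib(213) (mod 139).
68

Matrix identity: Q^n = [[F_(n+1), F_n], [F_n, F_(n-1)]] with Q = [[1,1],[1,0]].
n = 213 = 11010101₂. Square-and-multiply, entries mod 139:
Q^1 = [[1,1],[1,0]]
Q^3 = (Q^1)²·Q = [[3,2],[2,1]]
Q^6 = (Q^3)² = [[13,8],[8,5]]
Q^13 = (Q^6)²·Q = [[99,94],[94,5]]
Q^26 = (Q^13)² = [[11,46],[46,104]]
Q^53 = (Q^26)²·Q = [[21,13],[13,8]]
Q^106 = (Q^53)² = [[54,99],[99,94]]
Q^213 = (Q^106)²·Q = [[125,68],[68,57]]
F_213 mod 139 = Q^213[0][1] = 68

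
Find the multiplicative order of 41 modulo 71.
14

71 is prime, so ord(41) divides φ(71) = 70.
Divisors of 70: 1, 2, 5, 7, 10, 14, 35, 70.
Repeated squaring: 41^1 ≡ 41, 41^2 ≡ 48, 41^4 ≡ 32, 41^8 ≡ 30, 41^16 ≡ 48, 41^32 ≡ 32, 41^64 ≡ 30 (mod 71).
Test 41^d mod 71 for each divisor d in increasing order:
41^1 ≡ 41
41^2 ≡ 48
41^5 = 41^4·41^1 ≡ 34
41^7 = 41^4·41^2·41^1 ≡ 70
41^10 = 41^8·41^2 ≡ 20
41^14 = 41^8·41^4·41^2 ≡ 1  ← first divisor giving 1
The order is 14.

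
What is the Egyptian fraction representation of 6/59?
1/10 + 1/590

Greedy algorithm:
6/59: ceiling(59/6) = 10, use 1/10
1/590: ceiling(590/1) = 590, use 1/590
Result: 6/59 = 1/10 + 1/590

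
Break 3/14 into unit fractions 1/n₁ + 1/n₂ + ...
1/5 + 1/70

Greedy algorithm:
3/14: ceiling(14/3) = 5, use 1/5
1/70: ceiling(70/1) = 70, use 1/70
Result: 3/14 = 1/5 + 1/70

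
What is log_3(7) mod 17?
11

Baby-step giant-step with step n = ⌈√17⌉ = 5.
Baby steps 3^j mod 17 (j:value) for j=0..4: 0:1, 1:3, 2:9, 3:10, 4:13.
Giant-step multiplier: 3^(-5) ≡ 3^(16-5) = 3^11 ≡ 7 (mod 17).
Giant steps γ_i = 7·7^i mod 17: γ_0=7, γ_1=15, γ_2=3 (in table at j=1).
x = i·n + j = 2·5 + 1 = 11.
Check: 3^11 ≡ 7 (mod 17).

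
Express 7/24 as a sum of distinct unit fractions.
1/4 + 1/24

Greedy algorithm:
7/24: ceiling(24/7) = 4, use 1/4
1/24: ceiling(24/1) = 24, use 1/24
Result: 7/24 = 1/4 + 1/24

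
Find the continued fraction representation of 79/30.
[2; 1, 1, 1, 2, 1, 2]

Euclidean algorithm steps:
79 = 2 × 30 + 19
30 = 1 × 19 + 11
19 = 1 × 11 + 8
11 = 1 × 8 + 3
8 = 2 × 3 + 2
3 = 1 × 2 + 1
2 = 2 × 1 + 0
Continued fraction: [2; 1, 1, 1, 2, 1, 2]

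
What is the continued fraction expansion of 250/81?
[3; 11, 1, 1, 3]

Euclidean algorithm steps:
250 = 3 × 81 + 7
81 = 11 × 7 + 4
7 = 1 × 4 + 3
4 = 1 × 3 + 1
3 = 3 × 1 + 0
Continued fraction: [3; 11, 1, 1, 3]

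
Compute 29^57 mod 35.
29

Repeated squaring. Binary of 57 = 111001.
29^1 ≡ 29 (mod 35); 29^2 ≡ 1 (mod 35); 29^4 ≡ 1 (mod 35); 29^8 ≡ 1 (mod 35); 29^16 ≡ 1 (mod 35); 29^32 ≡ 1 (mod 35)
29^57 = 29^1 × 29^8 × 29^16 × 29^32 ≡ 29 (mod 35)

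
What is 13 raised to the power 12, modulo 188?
9

Repeated squaring. Binary of 12 = 1100.
13^1 ≡ 13 (mod 188); 13^2 ≡ 169 (mod 188); 13^4 ≡ 173 (mod 188); 13^8 ≡ 37 (mod 188)
13^12 = 13^4 × 13^8 ≡ 9 (mod 188)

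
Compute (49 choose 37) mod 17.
13

Using Lucas' theorem:
Write n=49 and k=37 in base 17:
n in base 17: [2, 15]
k in base 17: [2, 3]
C(49,37) mod 17 = ∏ C(n_i, k_i) mod 17
Digit binomials (mod 17): C(2,2) = 1; C(15,3) = 455 ≡ 13
Product: 1 × 13 = 13 ≡ 13 (mod 17)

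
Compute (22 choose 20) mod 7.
0

Using Lucas' theorem:
Write n=22 and k=20 in base 7:
n in base 7: [3, 1]
k in base 7: [2, 6]
C(22,20) mod 7 = ∏ C(n_i, k_i) mod 7
Digit binomials (mod 7): C(3,2) = 3; C(1,6) = 0 (k_i > n_i)
Product: 3 × 0 = 0 ≡ 0 (mod 7)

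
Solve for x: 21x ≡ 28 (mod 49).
x ≡ 6 (mod 7)

gcd(21, 49) = 7, which divides 28, so solutions exist.
Divide through by 7: 3x ≡ 4 (mod 7).
Find 3^(-1) mod 7 by the extended Euclidean algorithm:
7 = 2 × 3 + 1  ⟹  1 = (1)·7 + (-2)·3
So (-2)·3 ≡ 1 (mod 7), i.e. 3^(-1) ≡ -2 ≡ 5 (mod 7).
x ≡ 5 × 4 = 20 ≡ 6 (mod 7).
Check: 21 × 6 = 126 ≡ 28 (mod 49).
x ≡ 6 (mod 7), giving 7 solutions mod 49.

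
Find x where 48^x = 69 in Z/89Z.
74

Baby-step giant-step with step n = ⌈√89⌉ = 10.
Baby steps 48^j mod 89 (j:value) for j=0..9: 0:1, 1:48, 2:79, 3:54, 4:11, 5:83, 6:68, 7:60, 8:32, 9:23.
Giant-step multiplier: 48^(-10) ≡ 48^(88-10) = 48^78 ≡ 47 (mod 89).
Giant steps γ_i = 69·47^i mod 89: γ_0=69, γ_1=39, γ_2=53, γ_3=88, γ_4=42, γ_5=16, γ_6=40, γ_7=11 (in table at j=4).
x = i·n + j = 7·10 + 4 = 74.
Check: 48^74 ≡ 69 (mod 89).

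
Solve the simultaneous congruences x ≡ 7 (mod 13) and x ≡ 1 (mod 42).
85

Using Chinese Remainder Theorem:
M = 13 × 42 = 546
M1 = 42, M2 = 13
y1 = 42^(-1) mod 13 = 9
y2 = 13^(-1) mod 42 = 13
x = (7×42×9 + 1×13×13) mod 546 = 85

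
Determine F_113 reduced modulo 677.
0

Matrix identity: Q^n = [[F_(n+1), F_n], [F_n, F_(n-1)]] with Q = [[1,1],[1,0]].
n = 113 = 1110001₂. Square-and-multiply, entries mod 677:
Q^1 = [[1,1],[1,0]]
Q^3 = (Q^1)²·Q = [[3,2],[2,1]]
Q^7 = (Q^3)²·Q = [[21,13],[13,8]]
Q^14 = (Q^7)² = [[610,377],[377,233]]
Q^28 = (Q^14)² = [[386,298],[298,88]]
Q^56 = (Q^28)² = [[173,436],[436,414]]
Q^113 = (Q^56)²·Q = [[26,0],[0,26]]
F_113 mod 677 = Q^113[0][1] = 0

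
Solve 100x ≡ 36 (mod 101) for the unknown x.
x ≡ 65 (mod 101)

gcd(100, 101) = 1, which divides 36, so solutions exist.
Find 100^(-1) mod 101 by the extended Euclidean algorithm:
101 = 1 × 100 + 1  ⟹  1 = (1)·101 + (-1)·100
So (-1)·100 ≡ 1 (mod 101), i.e. 100^(-1) ≡ -1 ≡ 100 (mod 101).
x ≡ 100 × 36 = 3600 ≡ 65 (mod 101).
Check: 100 × 65 = 6500 ≡ 36 (mod 101).
Unique solution: x ≡ 65 (mod 101)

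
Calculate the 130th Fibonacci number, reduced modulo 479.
423

Matrix identity: Q^n = [[F_(n+1), F_n], [F_n, F_(n-1)]] with Q = [[1,1],[1,0]].
n = 130 = 10000010₂. Square-and-multiply, entries mod 479:
Q^1 = [[1,1],[1,0]]
Q^2 = (Q^1)² = [[2,1],[1,1]]
Q^4 = (Q^2)² = [[5,3],[3,2]]
Q^8 = (Q^4)² = [[34,21],[21,13]]
Q^16 = (Q^8)² = [[160,29],[29,131]]
Q^32 = (Q^16)² = [[96,296],[296,279]]
Q^65 = (Q^32)²·Q = [[425,74],[74,351]]
Q^130 = (Q^65)² = [[249,423],[423,305]]
F_130 mod 479 = Q^130[0][1] = 423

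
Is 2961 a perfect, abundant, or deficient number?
deficient

Proper divisors of 2961: sum = 1 + 3 + 7 + 9 + 21 + 47 + 63 + 141 + 329 + 423 + 987 = 2031
Since 2031 < 2961, 2961 is deficient.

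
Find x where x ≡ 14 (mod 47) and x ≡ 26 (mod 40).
1706

Using Chinese Remainder Theorem:
M = 47 × 40 = 1880
M1 = 40, M2 = 47
y1 = 40^(-1) mod 47 = 20
y2 = 47^(-1) mod 40 = 23
x = (14×40×20 + 26×47×23) mod 1880 = 1706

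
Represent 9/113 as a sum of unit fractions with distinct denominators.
1/13 + 1/368 + 1/180198 + 1/48706798608

Greedy algorithm:
9/113: ceiling(113/9) = 13, use 1/13
4/1469: ceiling(1469/4) = 368, use 1/368
3/540592: ceiling(540592/3) = 180198, use 1/180198
1/48706798608: ceiling(48706798608/1) = 48706798608, use 1/48706798608
Result: 9/113 = 1/13 + 1/368 + 1/180198 + 1/48706798608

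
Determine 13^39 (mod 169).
0

Repeated squaring. Binary of 39 = 100111.
13^1 ≡ 13 (mod 169); 13^2 ≡ 0 (mod 169); 13^4 ≡ 0 (mod 169); 13^8 ≡ 0 (mod 169); 13^16 ≡ 0 (mod 169); 13^32 ≡ 0 (mod 169)
13^39 = 13^1 × 13^2 × 13^4 × 13^32 ≡ 0 (mod 169)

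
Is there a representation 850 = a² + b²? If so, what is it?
3² + 29² (a=3, b=29)

Factorization: 850 = 2 × 5^2 × 17
By Fermat: n is sum of two squares iff every prime p ≡ 3 (mod 4) appears to even power.
All primes ≡ 3 (mod 4) appear to even power.
Search a = 0, 1, 2, … for 850 - a² a perfect square: first hit at a = 3: 850 - 9 = 841 = 29².
850 = 3² + 29² = 9 + 841 ✓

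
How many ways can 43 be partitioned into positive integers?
63261

p(n) counts ways to write n as a sum of positive integers (order ignored).
Euler's pentagonal recurrence: p(k) = p(k-1) + p(k-2) - p(k-5) - p(k-7) + p(k-12) + p(k-15) - ... (offsets j(3j∓1)/2, signs ++--, p(0)=1, p(<0)=0).
DP table for k = 0..42: p(0)=1, p(1)=1, p(2)=2, p(3)=3, p(4)=5, p(5)=7, p(6)=11, p(7)=15, p(8)=22, p(9)=30, p(10)=42, p(11)=56, p(12)=77, p(13)=101, p(14)=135, p(15)=176, p(16)=231, p(17)=297, p(18)=385, p(19)=490, p(20)=627, p(21)=792, p(22)=1002, p(23)=1255, p(24)=1575, p(25)=1958, p(26)=2436, p(27)=3010, p(28)=3718, p(29)=4565, p(30)=5604, p(31)=6842, p(32)=8349, p(33)=10143, p(34)=12310, p(35)=14883, p(36)=17977, p(37)=21637, p(38)=26015, p(39)=31185, p(40)=37338, p(41)=44583, p(42)=53174.
Final step: p(43) = p(42) + p(41) - p(38) - p(36) + p(31) + p(28) - p(21) - p(17) + p(8) + p(3)
= 53174 + 44583 - 26015 - 17977 + 6842 + 3718 - 792 - 297 + 22 + 3
= 63261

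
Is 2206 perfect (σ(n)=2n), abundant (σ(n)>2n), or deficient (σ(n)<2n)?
deficient

Proper divisors of 2206: sum = 1 + 2 + 1103 = 1106
Since 1106 < 2206, 2206 is deficient.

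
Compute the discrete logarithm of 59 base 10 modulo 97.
65

Baby-step giant-step with step n = ⌈√97⌉ = 10.
Baby steps 10^j mod 97 (j:value) for j=0..9: 0:1, 1:10, 2:3, 3:30, 4:9, 5:90, 6:27, 7:76, 8:81, 9:34.
Giant-step multiplier: 10^(-10) ≡ 10^(96-10) = 10^86 ≡ 2 (mod 97).
Giant steps γ_i = 59·2^i mod 97: γ_0=59, γ_1=21, γ_2=42, γ_3=84, γ_4=71, γ_5=45, γ_6=90 (in table at j=5).
x = i·n + j = 6·10 + 5 = 65.
Check: 10^65 ≡ 59 (mod 97).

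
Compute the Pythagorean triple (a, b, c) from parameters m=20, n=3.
(391, 120, 409)

Euclid's formula: a = m² - n², b = 2mn, c = m² + n²
m = 20, n = 3
a = 20² - 3² = 400 - 9 = 391
b = 2 × 20 × 3 = 120
c = 20² + 3² = 400 + 9 = 409
Verification: 391² + 120² = 152881 + 14400 = 167281 = 409² ✓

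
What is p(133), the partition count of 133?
7346629512

p(n) counts ways to write n as a sum of positive integers (order ignored).
Euler's pentagonal recurrence: p(k) = p(k-1) + p(k-2) - p(k-5) - p(k-7) + p(k-12) + p(k-15) - ... (offsets j(3j∓1)/2, signs ++--, p(0)=1, p(<0)=0).
DP table for k = 0..132: p(0)=1, p(1)=1, p(2)=2, p(3)=3, p(4)=5, p(5)=7, p(6)=11, p(7)=15, p(8)=22, p(9)=30, p(10)=42, p(11)=56, p(12)=77, p(13)=101, p(14)=135, p(15)=176, p(16)=231, p(17)=297, p(18)=385, p(19)=490, p(20)=627, p(21)=792, p(22)=1002, p(23)=1255, p(24)=1575, p(25)=1958, p(26)=2436, p(27)=3010, p(28)=3718, p(29)=4565, p(30)=5604, p(31)=6842, p(32)=8349, p(33)=10143, p(34)=12310, p(35)=14883, p(36)=17977, p(37)=21637, p(38)=26015, p(39)=31185, p(40)=37338, p(41)=44583, p(42)=53174, p(43)=63261, p(44)=75175, p(45)=89134, p(46)=105558, p(47)=124754, p(48)=147273, p(49)=173525, p(50)=204226, p(51)=239943, p(52)=281589, p(53)=329931, p(54)=386155, p(55)=451276, p(56)=526823, p(57)=614154, p(58)=715220, p(59)=831820, p(60)=966467, p(61)=1121505, p(62)=1300156, p(63)=1505499, p(64)=1741630, p(65)=2012558, p(66)=2323520, p(67)=2679689, p(68)=3087735, p(69)=3554345, p(70)=4087968, p(71)=4697205, p(72)=5392783, p(73)=6185689, p(74)=7089500, p(75)=8118264, p(76)=9289091, p(77)=10619863, p(78)=12132164, p(79)=13848650, p(80)=15796476, p(81)=18004327, p(82)=20506255, p(83)=23338469, p(84)=26543660, p(85)=30167357, p(86)=34262962, p(87)=38887673, p(88)=44108109, p(89)=49995925, p(90)=56634173, p(91)=64112359, p(92)=72533807, p(93)=82010177, p(94)=92669720, p(95)=104651419, p(96)=118114304, p(97)=133230930, p(98)=150198136, p(99)=169229875, p(100)=190569292, p(101)=214481126, p(102)=241265379, p(103)=271248950, p(104)=304801365, p(105)=342325709, p(106)=384276336, p(107)=431149389, p(108)=483502844, p(109)=541946240, p(110)=607163746, p(111)=679903203, p(112)=761002156, p(113)=851376628, p(114)=952050665, p(115)=1064144451, p(116)=1188908248, p(117)=1327710076, p(118)=1482074143, p(119)=1653668665, p(120)=1844349560, p(121)=2056148051, p(122)=2291320912, p(123)=2552338241, p(124)=2841940500, p(125)=3163127352, p(126)=3519222692, p(127)=3913864295, p(128)=4351078600, p(129)=4835271870, p(130)=5371315400, p(131)=5964539504, p(132)=6620830889.
Final step: p(133) = p(132) + p(131) - p(128) - p(126) + p(121) + p(118) - p(111) - p(107) + p(98) + p(93) - p(82) - p(76) + p(63) + p(56) - p(41) - p(33) + p(16) + p(7)
= 6620830889 + 5964539504 - 4351078600 - 3519222692 + 2056148051 + 1482074143 - 679903203 - 431149389 + 150198136 + 82010177 - 20506255 - 9289091 + 1505499 + 526823 - 44583 - 10143 + 231 + 15
= 7346629512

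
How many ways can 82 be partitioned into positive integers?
20506255

p(n) counts ways to write n as a sum of positive integers (order ignored).
Euler's pentagonal recurrence: p(k) = p(k-1) + p(k-2) - p(k-5) - p(k-7) + p(k-12) + p(k-15) - ... (offsets j(3j∓1)/2, signs ++--, p(0)=1, p(<0)=0).
DP table for k = 0..81: p(0)=1, p(1)=1, p(2)=2, p(3)=3, p(4)=5, p(5)=7, p(6)=11, p(7)=15, p(8)=22, p(9)=30, p(10)=42, p(11)=56, p(12)=77, p(13)=101, p(14)=135, p(15)=176, p(16)=231, p(17)=297, p(18)=385, p(19)=490, p(20)=627, p(21)=792, p(22)=1002, p(23)=1255, p(24)=1575, p(25)=1958, p(26)=2436, p(27)=3010, p(28)=3718, p(29)=4565, p(30)=5604, p(31)=6842, p(32)=8349, p(33)=10143, p(34)=12310, p(35)=14883, p(36)=17977, p(37)=21637, p(38)=26015, p(39)=31185, p(40)=37338, p(41)=44583, p(42)=53174, p(43)=63261, p(44)=75175, p(45)=89134, p(46)=105558, p(47)=124754, p(48)=147273, p(49)=173525, p(50)=204226, p(51)=239943, p(52)=281589, p(53)=329931, p(54)=386155, p(55)=451276, p(56)=526823, p(57)=614154, p(58)=715220, p(59)=831820, p(60)=966467, p(61)=1121505, p(62)=1300156, p(63)=1505499, p(64)=1741630, p(65)=2012558, p(66)=2323520, p(67)=2679689, p(68)=3087735, p(69)=3554345, p(70)=4087968, p(71)=4697205, p(72)=5392783, p(73)=6185689, p(74)=7089500, p(75)=8118264, p(76)=9289091, p(77)=10619863, p(78)=12132164, p(79)=13848650, p(80)=15796476, p(81)=18004327.
Final step: p(82) = p(81) + p(80) - p(77) - p(75) + p(70) + p(67) - p(60) - p(56) + p(47) + p(42) - p(31) - p(25) + p(12) + p(5)
= 18004327 + 15796476 - 10619863 - 8118264 + 4087968 + 2679689 - 966467 - 526823 + 124754 + 53174 - 6842 - 1958 + 77 + 7
= 20506255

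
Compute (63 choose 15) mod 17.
0

Using Lucas' theorem:
Write n=63 and k=15 in base 17:
n in base 17: [3, 12]
k in base 17: [0, 15]
C(63,15) mod 17 = ∏ C(n_i, k_i) mod 17
Digit binomials (mod 17): C(3,0) = 1; C(12,15) = 0 (k_i > n_i)
Product: 1 × 0 = 0 ≡ 0 (mod 17)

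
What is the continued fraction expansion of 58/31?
[1; 1, 6, 1, 3]

Euclidean algorithm steps:
58 = 1 × 31 + 27
31 = 1 × 27 + 4
27 = 6 × 4 + 3
4 = 1 × 3 + 1
3 = 3 × 1 + 0
Continued fraction: [1; 1, 6, 1, 3]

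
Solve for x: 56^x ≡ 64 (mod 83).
8

Baby-step giant-step with step n = ⌈√83⌉ = 10.
Baby steps 56^j mod 83 (j:value) for j=0..9: 0:1, 1:56, 2:65, 3:71, 4:75, 5:50, 6:61, 7:13, 8:64, 9:15.
h = 64 is already in the table at j=8, so x = 8.
Check: 56^8 ≡ 64 (mod 83).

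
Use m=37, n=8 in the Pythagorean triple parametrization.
(1305, 592, 1433)

Euclid's formula: a = m² - n², b = 2mn, c = m² + n²
m = 37, n = 8
a = 37² - 8² = 1369 - 64 = 1305
b = 2 × 37 × 8 = 592
c = 37² + 8² = 1369 + 64 = 1433
Verification: 1305² + 592² = 1703025 + 350464 = 2053489 = 1433² ✓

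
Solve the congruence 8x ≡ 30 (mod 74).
x ≡ 13 (mod 37)

gcd(8, 74) = 2, which divides 30, so solutions exist.
Divide through by 2: 4x ≡ 15 (mod 37).
Find 4^(-1) mod 37 by the extended Euclidean algorithm:
37 = 9 × 4 + 1  ⟹  1 = (1)·37 + (-9)·4
So (-9)·4 ≡ 1 (mod 37), i.e. 4^(-1) ≡ -9 ≡ 28 (mod 37).
x ≡ 28 × 15 = 420 ≡ 13 (mod 37).
Check: 8 × 13 = 104 ≡ 30 (mod 74).
x ≡ 13 (mod 37), giving 2 solutions mod 74.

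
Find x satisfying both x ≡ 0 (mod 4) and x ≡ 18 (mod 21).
60

Using Chinese Remainder Theorem:
M = 4 × 21 = 84
M1 = 21, M2 = 4
y1 = 21^(-1) mod 4 = 1
y2 = 4^(-1) mod 21 = 16
x = (0×21×1 + 18×4×16) mod 84 = 60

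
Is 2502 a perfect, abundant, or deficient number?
abundant

Proper divisors of 2502: sum = 1 + 2 + 3 + 6 + 9 + 18 + 139 + 278 + 417 + 834 + 1251 = 2958
Since 2958 > 2502, 2502 is abundant.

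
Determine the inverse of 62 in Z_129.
77

gcd(62, 129) = 1, so the inverse exists.
Extended Euclidean algorithm on (129, 62):
129 = 2 × 62 + 5  ⟹  5 = (1)·129 + (-2)·62
62 = 12 × 5 + 2  ⟹  2 = (-12)·129 + (25)·62
5 = 2 × 2 + 1  ⟹  1 = (25)·129 + (-52)·62
So (-52)·62 ≡ 1 (mod 129), i.e. 62^(-1) ≡ -52 ≡ 77 (mod 129).
Check: 62 × 77 = 4774 ≡ 1 (mod 129)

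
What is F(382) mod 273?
62

Matrix identity: Q^n = [[F_(n+1), F_n], [F_n, F_(n-1)]] with Q = [[1,1],[1,0]].
n = 382 = 101111110₂. Square-and-multiply, entries mod 273:
Q^1 = [[1,1],[1,0]]
Q^2 = (Q^1)² = [[2,1],[1,1]]
Q^5 = (Q^2)²·Q = [[8,5],[5,3]]
Q^11 = (Q^5)²·Q = [[144,89],[89,55]]
Q^23 = (Q^11)²·Q = [[231,265],[265,239]]
Q^47 = (Q^23)²·Q = [[252,190],[190,62]]
Q^95 = (Q^47)²·Q = [[105,232],[232,146]]
Q^191 = (Q^95)²·Q = [[231,148],[148,83]]
Q^382 = (Q^191)² = [[190,62],[62,128]]
F_382 mod 273 = Q^382[0][1] = 62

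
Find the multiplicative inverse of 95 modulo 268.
79

gcd(95, 268) = 1, so the inverse exists.
Extended Euclidean algorithm on (268, 95):
268 = 2 × 95 + 78  ⟹  78 = (1)·268 + (-2)·95
95 = 1 × 78 + 17  ⟹  17 = (-1)·268 + (3)·95
78 = 4 × 17 + 10  ⟹  10 = (5)·268 + (-14)·95
17 = 1 × 10 + 7  ⟹  7 = (-6)·268 + (17)·95
10 = 1 × 7 + 3  ⟹  3 = (11)·268 + (-31)·95
7 = 2 × 3 + 1  ⟹  1 = (-28)·268 + (79)·95
So (79)·95 ≡ 1 (mod 268), i.e. 95^(-1) ≡ 79 (mod 268).
Check: 95 × 79 = 7505 ≡ 1 (mod 268)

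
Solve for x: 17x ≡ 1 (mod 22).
13

gcd(17, 22) = 1, so the inverse exists.
Extended Euclidean algorithm on (22, 17):
22 = 1 × 17 + 5  ⟹  5 = (1)·22 + (-1)·17
17 = 3 × 5 + 2  ⟹  2 = (-3)·22 + (4)·17
5 = 2 × 2 + 1  ⟹  1 = (7)·22 + (-9)·17
So (-9)·17 ≡ 1 (mod 22), i.e. 17^(-1) ≡ -9 ≡ 13 (mod 22).
Check: 17 × 13 = 221 ≡ 1 (mod 22)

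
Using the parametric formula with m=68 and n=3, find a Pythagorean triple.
(4615, 408, 4633)

Euclid's formula: a = m² - n², b = 2mn, c = m² + n²
m = 68, n = 3
a = 68² - 3² = 4624 - 9 = 4615
b = 2 × 68 × 3 = 408
c = 68² + 3² = 4624 + 9 = 4633
Verification: 4615² + 408² = 21298225 + 166464 = 21464689 = 4633² ✓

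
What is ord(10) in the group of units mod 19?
18

19 is prime, so ord(10) divides φ(19) = 18.
Divisors of 18: 1, 2, 3, 6, 9, 18.
Repeated squaring: 10^1 ≡ 10, 10^2 ≡ 5, 10^4 ≡ 6, 10^8 ≡ 17, 10^16 ≡ 4 (mod 19).
Test 10^d mod 19 for each divisor d in increasing order:
10^1 ≡ 10
10^2 ≡ 5
10^3 = 10^2·10^1 ≡ 12
10^6 = 10^4·10^2 ≡ 11
10^9 = 10^8·10^1 ≡ 18
10^18 = 10^16·10^2 ≡ 1  ← first divisor giving 1
The order is 18.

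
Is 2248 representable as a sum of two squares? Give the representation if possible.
22² + 42² (a=22, b=42)

Factorization: 2248 = 2^3 × 281
By Fermat: n is sum of two squares iff every prime p ≡ 3 (mod 4) appears to even power.
All primes ≡ 3 (mod 4) appear to even power.
Search a = 0, 1, 2, … for 2248 - a² a perfect square: first hit at a = 22: 2248 - 484 = 1764 = 42².
2248 = 22² + 42² = 484 + 1764 ✓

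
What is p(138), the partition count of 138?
12292341831

p(n) counts ways to write n as a sum of positive integers (order ignored).
Euler's pentagonal recurrence: p(k) = p(k-1) + p(k-2) - p(k-5) - p(k-7) + p(k-12) + p(k-15) - ... (offsets j(3j∓1)/2, signs ++--, p(0)=1, p(<0)=0).
DP table for k = 0..137: p(0)=1, p(1)=1, p(2)=2, p(3)=3, p(4)=5, p(5)=7, p(6)=11, p(7)=15, p(8)=22, p(9)=30, p(10)=42, p(11)=56, p(12)=77, p(13)=101, p(14)=135, p(15)=176, p(16)=231, p(17)=297, p(18)=385, p(19)=490, p(20)=627, p(21)=792, p(22)=1002, p(23)=1255, p(24)=1575, p(25)=1958, p(26)=2436, p(27)=3010, p(28)=3718, p(29)=4565, p(30)=5604, p(31)=6842, p(32)=8349, p(33)=10143, p(34)=12310, p(35)=14883, p(36)=17977, p(37)=21637, p(38)=26015, p(39)=31185, p(40)=37338, p(41)=44583, p(42)=53174, p(43)=63261, p(44)=75175, p(45)=89134, p(46)=105558, p(47)=124754, p(48)=147273, p(49)=173525, p(50)=204226, p(51)=239943, p(52)=281589, p(53)=329931, p(54)=386155, p(55)=451276, p(56)=526823, p(57)=614154, p(58)=715220, p(59)=831820, p(60)=966467, p(61)=1121505, p(62)=1300156, p(63)=1505499, p(64)=1741630, p(65)=2012558, p(66)=2323520, p(67)=2679689, p(68)=3087735, p(69)=3554345, p(70)=4087968, p(71)=4697205, p(72)=5392783, p(73)=6185689, p(74)=7089500, p(75)=8118264, p(76)=9289091, p(77)=10619863, p(78)=12132164, p(79)=13848650, p(80)=15796476, p(81)=18004327, p(82)=20506255, p(83)=23338469, p(84)=26543660, p(85)=30167357, p(86)=34262962, p(87)=38887673, p(88)=44108109, p(89)=49995925, p(90)=56634173, p(91)=64112359, p(92)=72533807, p(93)=82010177, p(94)=92669720, p(95)=104651419, p(96)=118114304, p(97)=133230930, p(98)=150198136, p(99)=169229875, p(100)=190569292, p(101)=214481126, p(102)=241265379, p(103)=271248950, p(104)=304801365, p(105)=342325709, p(106)=384276336, p(107)=431149389, p(108)=483502844, p(109)=541946240, p(110)=607163746, p(111)=679903203, p(112)=761002156, p(113)=851376628, p(114)=952050665, p(115)=1064144451, p(116)=1188908248, p(117)=1327710076, p(118)=1482074143, p(119)=1653668665, p(120)=1844349560, p(121)=2056148051, p(122)=2291320912, p(123)=2552338241, p(124)=2841940500, p(125)=3163127352, p(126)=3519222692, p(127)=3913864295, p(128)=4351078600, p(129)=4835271870, p(130)=5371315400, p(131)=5964539504, p(132)=6620830889, p(133)=7346629512, p(134)=8149040695, p(135)=9035836076, p(136)=10015581680, p(137)=11097645016.
Final step: p(138) = p(137) + p(136) - p(133) - p(131) + p(126) + p(123) - p(116) - p(112) + p(103) + p(98) - p(87) - p(81) + p(68) + p(61) - p(46) - p(38) + p(21) + p(12)
= 11097645016 + 10015581680 - 7346629512 - 5964539504 + 3519222692 + 2552338241 - 1188908248 - 761002156 + 271248950 + 150198136 - 38887673 - 18004327 + 3087735 + 1121505 - 105558 - 26015 + 792 + 77
= 12292341831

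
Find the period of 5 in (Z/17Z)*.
16

17 is prime, so ord(5) divides φ(17) = 16.
Divisors of 16: 1, 2, 4, 8, 16.
Repeated squaring: 5^1 ≡ 5, 5^2 ≡ 8, 5^4 ≡ 13, 5^8 ≡ 16, 5^16 ≡ 1 (mod 17).
Test 5^d mod 17 for each divisor d in increasing order:
5^1 ≡ 5
5^2 ≡ 8
5^4 ≡ 13
5^8 ≡ 16
5^16 ≡ 1  ← first divisor giving 1
The order is 16.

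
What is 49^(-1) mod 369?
241

gcd(49, 369) = 1, so the inverse exists.
Extended Euclidean algorithm on (369, 49):
369 = 7 × 49 + 26  ⟹  26 = (1)·369 + (-7)·49
49 = 1 × 26 + 23  ⟹  23 = (-1)·369 + (8)·49
26 = 1 × 23 + 3  ⟹  3 = (2)·369 + (-15)·49
23 = 7 × 3 + 2  ⟹  2 = (-15)·369 + (113)·49
3 = 1 × 2 + 1  ⟹  1 = (17)·369 + (-128)·49
So (-128)·49 ≡ 1 (mod 369), i.e. 49^(-1) ≡ -128 ≡ 241 (mod 369).
Check: 49 × 241 = 11809 ≡ 1 (mod 369)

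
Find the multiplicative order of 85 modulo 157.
156

157 is prime, so ord(85) divides φ(157) = 156.
Divisors of 156: 1, 2, 3, 4, 6, 12, 13, 26, 39, 52, 78, 156.
Repeated squaring: 85^1 ≡ 85, 85^2 ≡ 3, 85^4 ≡ 9, 85^8 ≡ 81, 85^16 ≡ 124, 85^32 ≡ 147, 85^64 ≡ 100, 85^128 ≡ 109 (mod 157).
Test 85^d mod 157 for each divisor d in increasing order:
85^1 ≡ 85
85^2 ≡ 3
85^3 = 85^2·85^1 ≡ 98
85^4 ≡ 9
85^6 = 85^4·85^2 ≡ 27
85^12 = 85^8·85^4 ≡ 101
85^13 = 85^8·85^4·85^1 ≡ 107
85^26 = 85^16·85^8·85^2 ≡ 145
85^39 = 85^32·85^4·85^2·85^1 ≡ 129
85^52 = 85^32·85^16·85^4 ≡ 144
85^78 = 85^64·85^8·85^4·85^2 ≡ 156
85^156 = 85^128·85^16·85^8·85^4 ≡ 1  ← first divisor giving 1
The order is 156.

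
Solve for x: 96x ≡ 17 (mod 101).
x ≡ 37 (mod 101)

gcd(96, 101) = 1, which divides 17, so solutions exist.
Find 96^(-1) mod 101 by the extended Euclidean algorithm:
101 = 1 × 96 + 5  ⟹  5 = (1)·101 + (-1)·96
96 = 19 × 5 + 1  ⟹  1 = (-19)·101 + (20)·96
So (20)·96 ≡ 1 (mod 101), i.e. 96^(-1) ≡ 20 (mod 101).
x ≡ 20 × 17 = 340 ≡ 37 (mod 101).
Check: 96 × 37 = 3552 ≡ 17 (mod 101).
Unique solution: x ≡ 37 (mod 101)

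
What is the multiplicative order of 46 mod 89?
88

89 is prime, so ord(46) divides φ(89) = 88.
Divisors of 88: 1, 2, 4, 8, 11, 22, 44, 88.
Repeated squaring: 46^1 ≡ 46, 46^2 ≡ 69, 46^4 ≡ 44, 46^8 ≡ 67, 46^16 ≡ 39, 46^32 ≡ 8, 46^64 ≡ 64 (mod 89).
Test 46^d mod 89 for each divisor d in increasing order:
46^1 ≡ 46
46^2 ≡ 69
46^4 ≡ 44
46^8 ≡ 67
46^11 = 46^8·46^2·46^1 ≡ 37
46^22 = 46^16·46^4·46^2 ≡ 34
46^44 = 46^32·46^8·46^4 ≡ 88
46^88 = 46^64·46^16·46^8 ≡ 1  ← first divisor giving 1
The order is 88.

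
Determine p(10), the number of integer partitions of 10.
42

p(n) counts ways to write n as a sum of positive integers (order ignored).
Examples: 10; 9 + 1; 8 + 2; 8 + 1 + 1; 7 + 3; ... (42 total)
p(10) = 42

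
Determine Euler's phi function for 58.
28

58 = 2 × 29
φ(n) = n × ∏(1 - 1/p) for each prime p dividing n
φ(58) = 58 × (1 - 1/2) × (1 - 1/29) = 28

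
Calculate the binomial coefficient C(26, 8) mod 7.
1

Using Lucas' theorem:
Write n=26 and k=8 in base 7:
n in base 7: [3, 5]
k in base 7: [1, 1]
C(26,8) mod 7 = ∏ C(n_i, k_i) mod 7
Digit binomials (mod 7): C(3,1) = 3; C(5,1) = 5
Product: 3 × 5 = 15 ≡ 1 (mod 7)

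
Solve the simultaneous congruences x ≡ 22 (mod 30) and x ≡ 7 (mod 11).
172

Using Chinese Remainder Theorem:
M = 30 × 11 = 330
M1 = 11, M2 = 30
y1 = 11^(-1) mod 30 = 11
y2 = 30^(-1) mod 11 = 7
x = (22×11×11 + 7×30×7) mod 330 = 172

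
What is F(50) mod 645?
250

Matrix identity: Q^n = [[F_(n+1), F_n], [F_n, F_(n-1)]] with Q = [[1,1],[1,0]].
n = 50 = 110010₂. Square-and-multiply, entries mod 645:
Q^1 = [[1,1],[1,0]]
Q^3 = (Q^1)²·Q = [[3,2],[2,1]]
Q^6 = (Q^3)² = [[13,8],[8,5]]
Q^12 = (Q^6)² = [[233,144],[144,89]]
Q^25 = (Q^12)²·Q = [[133,205],[205,573]]
Q^50 = (Q^25)² = [[374,250],[250,124]]
F_50 mod 645 = Q^50[0][1] = 250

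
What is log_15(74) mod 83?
35

Baby-step giant-step with step n = ⌈√83⌉ = 10.
Baby steps 15^j mod 83 (j:value) for j=0..9: 0:1, 1:15, 2:59, 3:55, 4:78, 5:8, 6:37, 7:57, 8:25, 9:43.
Giant-step multiplier: 15^(-10) ≡ 15^(82-10) = 15^72 ≡ 48 (mod 83).
Giant steps γ_i = 74·48^i mod 83: γ_0=74, γ_1=66, γ_2=14, γ_3=8 (in table at j=5).
x = i·n + j = 3·10 + 5 = 35.
Check: 15^35 ≡ 74 (mod 83).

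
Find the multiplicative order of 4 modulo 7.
3

7 is prime, so ord(4) divides φ(7) = 6.
Divisors of 6: 1, 2, 3, 6.
Repeated squaring: 4^1 ≡ 4, 4^2 ≡ 2, 4^4 ≡ 4 (mod 7).
Test 4^d mod 7 for each divisor d in increasing order:
4^1 ≡ 4
4^2 ≡ 2
4^3 = 4^2·4^1 ≡ 1  ← first divisor giving 1
The order is 3.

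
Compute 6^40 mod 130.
126

Repeated squaring. Binary of 40 = 101000.
6^1 ≡ 6 (mod 130); 6^2 ≡ 36 (mod 130); 6^4 ≡ 126 (mod 130); 6^8 ≡ 16 (mod 130); 6^16 ≡ 126 (mod 130); 6^32 ≡ 16 (mod 130)
6^40 = 6^8 × 6^32 ≡ 126 (mod 130)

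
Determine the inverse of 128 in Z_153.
104

gcd(128, 153) = 1, so the inverse exists.
Extended Euclidean algorithm on (153, 128):
153 = 1 × 128 + 25  ⟹  25 = (1)·153 + (-1)·128
128 = 5 × 25 + 3  ⟹  3 = (-5)·153 + (6)·128
25 = 8 × 3 + 1  ⟹  1 = (41)·153 + (-49)·128
So (-49)·128 ≡ 1 (mod 153), i.e. 128^(-1) ≡ -49 ≡ 104 (mod 153).
Check: 128 × 104 = 13312 ≡ 1 (mod 153)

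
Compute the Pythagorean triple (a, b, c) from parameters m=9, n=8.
(17, 144, 145)

Euclid's formula: a = m² - n², b = 2mn, c = m² + n²
m = 9, n = 8
a = 9² - 8² = 81 - 64 = 17
b = 2 × 9 × 8 = 144
c = 9² + 8² = 81 + 64 = 145
Verification: 17² + 144² = 289 + 20736 = 21025 = 145² ✓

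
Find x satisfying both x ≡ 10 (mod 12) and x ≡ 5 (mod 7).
82

Using Chinese Remainder Theorem:
M = 12 × 7 = 84
M1 = 7, M2 = 12
y1 = 7^(-1) mod 12 = 7
y2 = 12^(-1) mod 7 = 3
x = (10×7×7 + 5×12×3) mod 84 = 82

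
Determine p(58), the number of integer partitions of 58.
715220

p(n) counts ways to write n as a sum of positive integers (order ignored).
Euler's pentagonal recurrence: p(k) = p(k-1) + p(k-2) - p(k-5) - p(k-7) + p(k-12) + p(k-15) - ... (offsets j(3j∓1)/2, signs ++--, p(0)=1, p(<0)=0).
DP table for k = 0..57: p(0)=1, p(1)=1, p(2)=2, p(3)=3, p(4)=5, p(5)=7, p(6)=11, p(7)=15, p(8)=22, p(9)=30, p(10)=42, p(11)=56, p(12)=77, p(13)=101, p(14)=135, p(15)=176, p(16)=231, p(17)=297, p(18)=385, p(19)=490, p(20)=627, p(21)=792, p(22)=1002, p(23)=1255, p(24)=1575, p(25)=1958, p(26)=2436, p(27)=3010, p(28)=3718, p(29)=4565, p(30)=5604, p(31)=6842, p(32)=8349, p(33)=10143, p(34)=12310, p(35)=14883, p(36)=17977, p(37)=21637, p(38)=26015, p(39)=31185, p(40)=37338, p(41)=44583, p(42)=53174, p(43)=63261, p(44)=75175, p(45)=89134, p(46)=105558, p(47)=124754, p(48)=147273, p(49)=173525, p(50)=204226, p(51)=239943, p(52)=281589, p(53)=329931, p(54)=386155, p(55)=451276, p(56)=526823, p(57)=614154.
Final step: p(58) = p(57) + p(56) - p(53) - p(51) + p(46) + p(43) - p(36) - p(32) + p(23) + p(18) - p(7) - p(1)
= 614154 + 526823 - 329931 - 239943 + 105558 + 63261 - 17977 - 8349 + 1255 + 385 - 15 - 1
= 715220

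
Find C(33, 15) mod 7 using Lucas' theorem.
2

Using Lucas' theorem:
Write n=33 and k=15 in base 7:
n in base 7: [4, 5]
k in base 7: [2, 1]
C(33,15) mod 7 = ∏ C(n_i, k_i) mod 7
Digit binomials (mod 7): C(4,2) = 6; C(5,1) = 5
Product: 6 × 5 = 30 ≡ 2 (mod 7)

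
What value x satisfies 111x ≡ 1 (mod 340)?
291

gcd(111, 340) = 1, so the inverse exists.
Extended Euclidean algorithm on (340, 111):
340 = 3 × 111 + 7  ⟹  7 = (1)·340 + (-3)·111
111 = 15 × 7 + 6  ⟹  6 = (-15)·340 + (46)·111
7 = 1 × 6 + 1  ⟹  1 = (16)·340 + (-49)·111
So (-49)·111 ≡ 1 (mod 340), i.e. 111^(-1) ≡ -49 ≡ 291 (mod 340).
Check: 111 × 291 = 32301 ≡ 1 (mod 340)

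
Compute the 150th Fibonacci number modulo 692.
4

Matrix identity: Q^n = [[F_(n+1), F_n], [F_n, F_(n-1)]] with Q = [[1,1],[1,0]].
n = 150 = 10010110₂. Square-and-multiply, entries mod 692:
Q^1 = [[1,1],[1,0]]
Q^2 = (Q^1)² = [[2,1],[1,1]]
Q^4 = (Q^2)² = [[5,3],[3,2]]
Q^9 = (Q^4)²·Q = [[55,34],[34,21]]
Q^18 = (Q^9)² = [[29,508],[508,213]]
Q^37 = (Q^18)²·Q = [[549,97],[97,452]]
Q^75 = (Q^37)²·Q = [[319,102],[102,217]]
Q^150 = (Q^75)² = [[61,4],[4,57]]
F_150 mod 692 = Q^150[0][1] = 4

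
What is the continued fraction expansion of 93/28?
[3; 3, 9]

Euclidean algorithm steps:
93 = 3 × 28 + 9
28 = 3 × 9 + 1
9 = 9 × 1 + 0
Continued fraction: [3; 3, 9]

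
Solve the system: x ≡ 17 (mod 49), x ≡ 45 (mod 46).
1977

Using Chinese Remainder Theorem:
M = 49 × 46 = 2254
M1 = 46, M2 = 49
y1 = 46^(-1) mod 49 = 16
y2 = 49^(-1) mod 46 = 31
x = (17×46×16 + 45×49×31) mod 2254 = 1977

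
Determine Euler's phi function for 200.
80

200 = 2^3 × 5^2
φ(n) = n × ∏(1 - 1/p) for each prime p dividing n
φ(200) = 200 × (1 - 1/2) × (1 - 1/5) = 80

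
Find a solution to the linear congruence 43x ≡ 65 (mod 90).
x ≡ 35 (mod 90)

gcd(43, 90) = 1, which divides 65, so solutions exist.
Find 43^(-1) mod 90 by the extended Euclidean algorithm:
90 = 2 × 43 + 4  ⟹  4 = (1)·90 + (-2)·43
43 = 10 × 4 + 3  ⟹  3 = (-10)·90 + (21)·43
4 = 1 × 3 + 1  ⟹  1 = (11)·90 + (-23)·43
So (-23)·43 ≡ 1 (mod 90), i.e. 43^(-1) ≡ -23 ≡ 67 (mod 90).
x ≡ 67 × 65 = 4355 ≡ 35 (mod 90).
Check: 43 × 35 = 1505 ≡ 65 (mod 90).
Unique solution: x ≡ 35 (mod 90)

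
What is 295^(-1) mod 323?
173

gcd(295, 323) = 1, so the inverse exists.
Extended Euclidean algorithm on (323, 295):
323 = 1 × 295 + 28  ⟹  28 = (1)·323 + (-1)·295
295 = 10 × 28 + 15  ⟹  15 = (-10)·323 + (11)·295
28 = 1 × 15 + 13  ⟹  13 = (11)·323 + (-12)·295
15 = 1 × 13 + 2  ⟹  2 = (-21)·323 + (23)·295
13 = 6 × 2 + 1  ⟹  1 = (137)·323 + (-150)·295
So (-150)·295 ≡ 1 (mod 323), i.e. 295^(-1) ≡ -150 ≡ 173 (mod 323).
Check: 295 × 173 = 51035 ≡ 1 (mod 323)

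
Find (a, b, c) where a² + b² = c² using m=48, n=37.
(935, 3552, 3673)

Euclid's formula: a = m² - n², b = 2mn, c = m² + n²
m = 48, n = 37
a = 48² - 37² = 2304 - 1369 = 935
b = 2 × 48 × 37 = 3552
c = 48² + 37² = 2304 + 1369 = 3673
Verification: 935² + 3552² = 874225 + 12616704 = 13490929 = 3673² ✓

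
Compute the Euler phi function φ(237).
156

237 = 3 × 79
φ(n) = n × ∏(1 - 1/p) for each prime p dividing n
φ(237) = 237 × (1 - 1/3) × (1 - 1/79) = 156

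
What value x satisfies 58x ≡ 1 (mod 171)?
115

gcd(58, 171) = 1, so the inverse exists.
Extended Euclidean algorithm on (171, 58):
171 = 2 × 58 + 55  ⟹  55 = (1)·171 + (-2)·58
58 = 1 × 55 + 3  ⟹  3 = (-1)·171 + (3)·58
55 = 18 × 3 + 1  ⟹  1 = (19)·171 + (-56)·58
So (-56)·58 ≡ 1 (mod 171), i.e. 58^(-1) ≡ -56 ≡ 115 (mod 171).
Check: 58 × 115 = 6670 ≡ 1 (mod 171)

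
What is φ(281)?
280

281 = 281
φ(n) = n × ∏(1 - 1/p) for each prime p dividing n
φ(281) = 281 × (1 - 1/281) = 280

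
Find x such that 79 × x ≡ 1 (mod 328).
191

gcd(79, 328) = 1, so the inverse exists.
Extended Euclidean algorithm on (328, 79):
328 = 4 × 79 + 12  ⟹  12 = (1)·328 + (-4)·79
79 = 6 × 12 + 7  ⟹  7 = (-6)·328 + (25)·79
12 = 1 × 7 + 5  ⟹  5 = (7)·328 + (-29)·79
7 = 1 × 5 + 2  ⟹  2 = (-13)·328 + (54)·79
5 = 2 × 2 + 1  ⟹  1 = (33)·328 + (-137)·79
So (-137)·79 ≡ 1 (mod 328), i.e. 79^(-1) ≡ -137 ≡ 191 (mod 328).
Check: 79 × 191 = 15089 ≡ 1 (mod 328)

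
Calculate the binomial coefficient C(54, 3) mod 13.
0

Using Lucas' theorem:
Write n=54 and k=3 in base 13:
n in base 13: [4, 2]
k in base 13: [0, 3]
C(54,3) mod 13 = ∏ C(n_i, k_i) mod 13
Digit binomials (mod 13): C(4,0) = 1; C(2,3) = 0 (k_i > n_i)
Product: 1 × 0 = 0 ≡ 0 (mod 13)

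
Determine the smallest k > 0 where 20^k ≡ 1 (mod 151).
25

151 is prime, so ord(20) divides φ(151) = 150.
Divisors of 150: 1, 2, 3, 5, 6, 10, 15, 25, 30, 50, 75, 150.
Repeated squaring: 20^1 ≡ 20, 20^2 ≡ 98, 20^4 ≡ 91, 20^8 ≡ 127, 20^16 ≡ 123, 20^32 ≡ 29, 20^64 ≡ 86, 20^128 ≡ 148 (mod 151).
Test 20^d mod 151 for each divisor d in increasing order:
20^1 ≡ 20
20^2 ≡ 98
20^3 = 20^2·20^1 ≡ 148
20^5 = 20^4·20^1 ≡ 8
20^6 = 20^4·20^2 ≡ 9
20^10 = 20^8·20^2 ≡ 64
20^15 = 20^8·20^4·20^2·20^1 ≡ 59
20^25 = 20^16·20^8·20^1 ≡ 1  ← first divisor giving 1
The order is 25.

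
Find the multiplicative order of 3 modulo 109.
27

109 is prime, so ord(3) divides φ(109) = 108.
Divisors of 108: 1, 2, 3, 4, 6, 9, 12, 18, 27, 36, 54, 108.
Repeated squaring: 3^1 ≡ 3, 3^2 ≡ 9, 3^4 ≡ 81, 3^8 ≡ 21, 3^16 ≡ 5, 3^32 ≡ 25, 3^64 ≡ 80 (mod 109).
Test 3^d mod 109 for each divisor d in increasing order:
3^1 ≡ 3
3^2 ≡ 9
3^3 = 3^2·3^1 ≡ 27
3^4 ≡ 81
3^6 = 3^4·3^2 ≡ 75
3^9 = 3^8·3^1 ≡ 63
3^12 = 3^8·3^4 ≡ 66
3^18 = 3^16·3^2 ≡ 45
3^27 = 3^16·3^8·3^2·3^1 ≡ 1  ← first divisor giving 1
The order is 27.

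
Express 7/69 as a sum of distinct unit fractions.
1/10 + 1/690

Greedy algorithm:
7/69: ceiling(69/7) = 10, use 1/10
1/690: ceiling(690/1) = 690, use 1/690
Result: 7/69 = 1/10 + 1/690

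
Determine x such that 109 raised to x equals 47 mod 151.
82

Baby-step giant-step with step n = ⌈√151⌉ = 13.
Baby steps 109^j mod 151 (j:value) for j=0..12: 0:1, 1:109, 2:103, 3:53, 4:39, 5:23, 6:91, 7:104, 8:11, 9:142, 10:76, 11:130, 12:127.
Giant-step multiplier: 109^(-13) ≡ 109^(150-13) = 109^137 ≡ 114 (mod 151).
Giant steps γ_i = 47·114^i mod 151: γ_0=47, γ_1=73, γ_2=17, γ_3=126, γ_4=19, γ_5=52, γ_6=39 (in table at j=4).
x = i·n + j = 6·13 + 4 = 82.
Check: 109^82 ≡ 47 (mod 151).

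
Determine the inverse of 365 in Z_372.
53

gcd(365, 372) = 1, so the inverse exists.
Extended Euclidean algorithm on (372, 365):
372 = 1 × 365 + 7  ⟹  7 = (1)·372 + (-1)·365
365 = 52 × 7 + 1  ⟹  1 = (-52)·372 + (53)·365
So (53)·365 ≡ 1 (mod 372), i.e. 365^(-1) ≡ 53 (mod 372).
Check: 365 × 53 = 19345 ≡ 1 (mod 372)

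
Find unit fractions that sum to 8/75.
1/10 + 1/150

Greedy algorithm:
8/75: ceiling(75/8) = 10, use 1/10
1/150: ceiling(150/1) = 150, use 1/150
Result: 8/75 = 1/10 + 1/150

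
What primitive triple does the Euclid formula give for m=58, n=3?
(3355, 348, 3373)

Euclid's formula: a = m² - n², b = 2mn, c = m² + n²
m = 58, n = 3
a = 58² - 3² = 3364 - 9 = 3355
b = 2 × 58 × 3 = 348
c = 58² + 3² = 3364 + 9 = 3373
Verification: 3355² + 348² = 11256025 + 121104 = 11377129 = 3373² ✓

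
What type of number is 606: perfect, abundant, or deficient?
abundant

Proper divisors of 606: sum = 1 + 2 + 3 + 6 + 101 + 202 + 303 = 618
Since 618 > 606, 606 is abundant.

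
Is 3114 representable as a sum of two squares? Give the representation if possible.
33² + 45² (a=33, b=45)

Factorization: 3114 = 2 × 3^2 × 173
By Fermat: n is sum of two squares iff every prime p ≡ 3 (mod 4) appears to even power.
All primes ≡ 3 (mod 4) appear to even power.
Search a = 0, 1, 2, … for 3114 - a² a perfect square: first hit at a = 33: 3114 - 1089 = 2025 = 45².
3114 = 33² + 45² = 1089 + 2025 ✓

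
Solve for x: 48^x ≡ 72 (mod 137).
24

Baby-step giant-step with step n = ⌈√137⌉ = 12.
Baby steps 48^j mod 137 (j:value) for j=0..11: 0:1, 1:48, 2:112, 3:33, 4:77, 5:134, 6:130, 7:75, 8:38, 9:43, 10:9, 11:21.
Giant-step multiplier: 48^(-12) ≡ 48^(136-12) = 48^124 ≡ 14 (mod 137).
Giant steps γ_i = 72·14^i mod 137: γ_0=72, γ_1=49, γ_2=1 (in table at j=0).
x = i·n + j = 2·12 + 0 = 24.
Check: 48^24 ≡ 72 (mod 137).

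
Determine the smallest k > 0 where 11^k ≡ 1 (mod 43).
7

43 is prime, so ord(11) divides φ(43) = 42.
Divisors of 42: 1, 2, 3, 6, 7, 14, 21, 42.
Repeated squaring: 11^1 ≡ 11, 11^2 ≡ 35, 11^4 ≡ 21, 11^8 ≡ 11, 11^16 ≡ 35, 11^32 ≡ 21 (mod 43).
Test 11^d mod 43 for each divisor d in increasing order:
11^1 ≡ 11
11^2 ≡ 35
11^3 = 11^2·11^1 ≡ 41
11^6 = 11^4·11^2 ≡ 4
11^7 = 11^4·11^2·11^1 ≡ 1  ← first divisor giving 1
The order is 7.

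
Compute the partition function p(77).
10619863

p(n) counts ways to write n as a sum of positive integers (order ignored).
Euler's pentagonal recurrence: p(k) = p(k-1) + p(k-2) - p(k-5) - p(k-7) + p(k-12) + p(k-15) - ... (offsets j(3j∓1)/2, signs ++--, p(0)=1, p(<0)=0).
DP table for k = 0..76: p(0)=1, p(1)=1, p(2)=2, p(3)=3, p(4)=5, p(5)=7, p(6)=11, p(7)=15, p(8)=22, p(9)=30, p(10)=42, p(11)=56, p(12)=77, p(13)=101, p(14)=135, p(15)=176, p(16)=231, p(17)=297, p(18)=385, p(19)=490, p(20)=627, p(21)=792, p(22)=1002, p(23)=1255, p(24)=1575, p(25)=1958, p(26)=2436, p(27)=3010, p(28)=3718, p(29)=4565, p(30)=5604, p(31)=6842, p(32)=8349, p(33)=10143, p(34)=12310, p(35)=14883, p(36)=17977, p(37)=21637, p(38)=26015, p(39)=31185, p(40)=37338, p(41)=44583, p(42)=53174, p(43)=63261, p(44)=75175, p(45)=89134, p(46)=105558, p(47)=124754, p(48)=147273, p(49)=173525, p(50)=204226, p(51)=239943, p(52)=281589, p(53)=329931, p(54)=386155, p(55)=451276, p(56)=526823, p(57)=614154, p(58)=715220, p(59)=831820, p(60)=966467, p(61)=1121505, p(62)=1300156, p(63)=1505499, p(64)=1741630, p(65)=2012558, p(66)=2323520, p(67)=2679689, p(68)=3087735, p(69)=3554345, p(70)=4087968, p(71)=4697205, p(72)=5392783, p(73)=6185689, p(74)=7089500, p(75)=8118264, p(76)=9289091.
Final step: p(77) = p(76) + p(75) - p(72) - p(70) + p(65) + p(62) - p(55) - p(51) + p(42) + p(37) - p(26) - p(20) + p(7) + p(0)
= 9289091 + 8118264 - 5392783 - 4087968 + 2012558 + 1300156 - 451276 - 239943 + 53174 + 21637 - 2436 - 627 + 15 + 1
= 10619863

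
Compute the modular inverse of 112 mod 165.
28

gcd(112, 165) = 1, so the inverse exists.
Extended Euclidean algorithm on (165, 112):
165 = 1 × 112 + 53  ⟹  53 = (1)·165 + (-1)·112
112 = 2 × 53 + 6  ⟹  6 = (-2)·165 + (3)·112
53 = 8 × 6 + 5  ⟹  5 = (17)·165 + (-25)·112
6 = 1 × 5 + 1  ⟹  1 = (-19)·165 + (28)·112
So (28)·112 ≡ 1 (mod 165), i.e. 112^(-1) ≡ 28 (mod 165).
Check: 112 × 28 = 3136 ≡ 1 (mod 165)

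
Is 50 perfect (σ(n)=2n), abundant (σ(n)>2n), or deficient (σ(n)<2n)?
deficient

Proper divisors of 50: sum = 1 + 2 + 5 + 10 + 25 = 43
Since 43 < 50, 50 is deficient.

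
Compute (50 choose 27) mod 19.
2

Using Lucas' theorem:
Write n=50 and k=27 in base 19:
n in base 19: [2, 12]
k in base 19: [1, 8]
C(50,27) mod 19 = ∏ C(n_i, k_i) mod 19
Digit binomials (mod 19): C(2,1) = 2; C(12,8) = 495 ≡ 1
Product: 2 × 1 = 2 ≡ 2 (mod 19)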